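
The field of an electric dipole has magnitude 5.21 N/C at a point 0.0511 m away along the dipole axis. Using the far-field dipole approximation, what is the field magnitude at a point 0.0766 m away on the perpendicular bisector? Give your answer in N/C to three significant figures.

Dipole fields scale as 1/r³ in the far field.
The axial field is twice the equatorial field at the same r, so the geometry factor is 1/2.
E₂ = E₁ · (1/2) · (r₁/r₂)³ = 5.21 · 0.5 · (0.0511/0.0766)³.
(r₁/r₂)³ = (0.6671)³ = 0.2969.
E₂ ≈ 0.7734 N/C.

E ≈ 0.773 N/C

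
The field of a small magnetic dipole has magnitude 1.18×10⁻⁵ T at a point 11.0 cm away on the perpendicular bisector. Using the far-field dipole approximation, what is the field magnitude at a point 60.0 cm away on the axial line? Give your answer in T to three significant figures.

Dipole fields scale as 1/r³ in the far field.
The axial field is twice the equatorial field at the same r, so the geometry factor is 2/1.
B₂ = B₁ · (2/1) · (r₁/r₂)³ = 1.18×10⁻⁵ · 2 · (11.0/60.0)³.
(r₁/r₂)³ = (0.1833)³ = 0.006162.
B₂ ≈ 1.454×10⁻⁷ T.

B ≈ 1.45×10⁻⁷ T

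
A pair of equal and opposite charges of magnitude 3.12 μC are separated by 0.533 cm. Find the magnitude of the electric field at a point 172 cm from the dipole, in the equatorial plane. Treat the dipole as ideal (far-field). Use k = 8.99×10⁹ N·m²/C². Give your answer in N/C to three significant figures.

E ≈ 29.4 N/C

Dipole moment p = qd = (3.12×10⁻⁶ C)(0.00533 m) = 1.663×10⁻⁸ C·m.
In the equatorial plane E = kp/r³.
E = (8.99×10⁹)(1.663×10⁻⁸) / (1.72)³ = 29.38 N/C.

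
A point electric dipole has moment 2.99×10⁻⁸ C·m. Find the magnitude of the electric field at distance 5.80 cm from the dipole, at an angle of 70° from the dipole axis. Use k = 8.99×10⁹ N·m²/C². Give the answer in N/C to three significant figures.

At angle θ the dipole field magnitude is E = (kp/r³)·√(1 + 3cos²θ).
kp/r³ = (8.99×10⁹)(2.99×10⁻⁸) / (0.0580)³ = 1.378×10⁶ N/C.
√(1 + 3cos²70°) = √(1 + 3·0.1170) = √1.3509 ≈ 1.1623.
E ≈ 1.378×10⁶ × 1.162 = 1.601×10⁶ N/C.

E ≈ 1.60×10⁶ N/C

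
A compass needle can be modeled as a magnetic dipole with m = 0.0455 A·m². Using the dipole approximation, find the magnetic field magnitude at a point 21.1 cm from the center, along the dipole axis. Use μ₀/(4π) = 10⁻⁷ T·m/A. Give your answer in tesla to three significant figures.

B ≈ 9.69×10⁻⁷ T

On axis B = (μ₀/4π)·2m/r³.
B = 2·(10⁻⁷)·(0.0455) / (0.211)³ = 9.687×10⁻⁷ T.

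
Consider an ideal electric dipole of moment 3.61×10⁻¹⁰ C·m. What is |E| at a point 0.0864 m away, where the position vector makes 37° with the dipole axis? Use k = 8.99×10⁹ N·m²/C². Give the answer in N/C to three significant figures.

At angle θ the dipole field magnitude is E = (kp/r³)·√(1 + 3cos²θ).
kp/r³ = (8.99×10⁹)(3.61×10⁻¹⁰) / (0.0864)³ = 5032 N/C.
√(1 + 3cos²37°) = √(1 + 3·0.6378) = √2.9135 ≈ 1.7069.
E ≈ 5032 × 1.707 = 8589 N/C.

E ≈ 8590 N/C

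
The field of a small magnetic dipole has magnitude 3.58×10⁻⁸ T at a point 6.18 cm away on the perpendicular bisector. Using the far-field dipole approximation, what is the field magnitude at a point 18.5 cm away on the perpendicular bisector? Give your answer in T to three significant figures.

Dipole fields scale as 1/r³ in the far field; the geometry is the same at both points.
B₂ = B₁ · (r₁/r₂)³ = 3.58×10⁻⁸ · (6.18/18.5)³.
(r₁/r₂)³ = (0.3341)³ = 0.03728.
B₂ ≈ 1.335×10⁻⁹ T.

B ≈ 1.33×10⁻⁹ T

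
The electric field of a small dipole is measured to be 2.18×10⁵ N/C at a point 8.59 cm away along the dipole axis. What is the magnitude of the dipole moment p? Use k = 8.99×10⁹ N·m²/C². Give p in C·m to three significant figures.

p ≈ 7.69×10⁻⁹ C·m

On axis E = 2kp/r³, so p = Er³/(2k).
p = (2.18×10⁵)·(0.0859)³ / (2·8.99×10⁹) = 7.685×10⁻⁹ C·m.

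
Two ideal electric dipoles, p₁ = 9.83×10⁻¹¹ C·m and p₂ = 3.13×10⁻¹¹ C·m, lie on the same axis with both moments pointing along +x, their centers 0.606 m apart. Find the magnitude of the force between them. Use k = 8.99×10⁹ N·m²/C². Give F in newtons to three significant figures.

F ≈ 1.23×10⁻⁹ N

On-axis field of dipole 1 at distance r: E = 2kp₁/r³. Force on dipole 2 is F = p₂·dE/dr (gradient along axis).
dE/dr = −6kp₁/r⁴, so |F| = 6kp₁p₂/r⁴ (attractive for aligned moments).
F = 6(8.99×10⁹)(9.83×10⁻¹¹)(3.13×10⁻¹¹)/(0.606)⁴ = 1.231×10⁻⁹ N.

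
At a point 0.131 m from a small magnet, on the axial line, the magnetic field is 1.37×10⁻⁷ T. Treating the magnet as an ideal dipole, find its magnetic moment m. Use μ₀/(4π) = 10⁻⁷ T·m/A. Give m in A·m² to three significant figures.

m ≈ 0.00154 A·m²

On axis B = (μ₀/4π)·2m/r³, so m = Br³·4π/(μ₀·2).
m = (1.37×10⁻⁷)·(0.131)³ / (2·10⁻⁷) = 0.001540 A·m².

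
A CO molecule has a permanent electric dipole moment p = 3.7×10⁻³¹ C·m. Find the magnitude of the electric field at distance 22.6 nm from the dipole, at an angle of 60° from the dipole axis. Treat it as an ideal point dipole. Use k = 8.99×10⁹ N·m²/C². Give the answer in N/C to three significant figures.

E ≈ 381 N/C

At angle θ the dipole field magnitude is E = (kp/r³)·√(1 + 3cos²θ).
kp/r³ = (8.99×10⁹)(3.70×10⁻³¹) / (2.26×10⁻⁸)³ = 288.2 N/C.
√(1 + 3cos²60°) = √(1 + 3·0.2500) = √1.7500 ≈ 1.3229.
E ≈ 288.2 × 1.323 = 381.2 N/C.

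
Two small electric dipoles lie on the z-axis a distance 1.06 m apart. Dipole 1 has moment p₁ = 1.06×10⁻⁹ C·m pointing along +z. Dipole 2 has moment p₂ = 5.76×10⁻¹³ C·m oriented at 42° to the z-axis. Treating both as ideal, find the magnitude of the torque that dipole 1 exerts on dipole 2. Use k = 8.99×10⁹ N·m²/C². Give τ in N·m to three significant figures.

τ ≈ 6.17×10⁻¹² N·m

The second dipole sits on the axis of the first, so the field there is axial: E₁ = 2kp₁/r³ along +z.
E₁ = 2(8.99×10⁹)(1.06×10⁻⁹)/(1.06)³ = 16.00 N/C.
Torque on the second dipole: τ = p₂ E₁ sinθ.
τ = (5.76×10⁻¹³)(16.00)·sin42° = 6.168×10⁻¹² N·m.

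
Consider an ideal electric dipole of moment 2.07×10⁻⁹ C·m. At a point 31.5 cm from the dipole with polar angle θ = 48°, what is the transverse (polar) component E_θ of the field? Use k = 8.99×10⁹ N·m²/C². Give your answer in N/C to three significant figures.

For a dipole, E_θ = (kp sinθ)/r³.
kp/r³ = (8.99×10⁹)(2.07×10⁻⁹)/(0.315)³ = 595.4 N/C.
E_θ = 595.4·sin48° = 442.5 N/C.

E_θ ≈ 442 N/C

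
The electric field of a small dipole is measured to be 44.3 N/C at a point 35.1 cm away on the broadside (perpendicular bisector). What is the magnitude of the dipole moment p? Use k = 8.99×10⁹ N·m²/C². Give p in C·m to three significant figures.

In the equatorial plane E = kp/r³, so p = Er³/(k).
p = (44.3)·(0.351)³ / (8.99×10⁹) = 2.131×10⁻¹⁰ C·m.

p ≈ 2.13×10⁻¹⁰ C·m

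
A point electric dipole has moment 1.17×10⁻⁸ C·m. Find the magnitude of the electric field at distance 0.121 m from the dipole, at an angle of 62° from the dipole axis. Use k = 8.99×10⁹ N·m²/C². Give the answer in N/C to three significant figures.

At angle θ the dipole field magnitude is E = (kp/r³)·√(1 + 3cos²θ).
kp/r³ = (8.99×10⁹)(1.17×10⁻⁸) / (0.121)³ = 5.937×10⁴ N/C.
√(1 + 3cos²62°) = √(1 + 3·0.2204) = √1.6612 ≈ 1.2889.
E ≈ 5.937×10⁴ × 1.289 = 7.652×10⁴ N/C.

E ≈ 7.65×10⁴ N/C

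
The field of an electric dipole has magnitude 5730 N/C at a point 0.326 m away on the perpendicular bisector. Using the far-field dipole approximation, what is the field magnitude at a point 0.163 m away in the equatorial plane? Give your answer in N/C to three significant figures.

Dipole fields scale as 1/r³ in the far field; the geometry is the same at both points.
E₂ = E₁ · (r₁/r₂)³ = 5730 · (0.326/0.163)³.
(r₁/r₂)³ = (2)³ = 8.
E₂ ≈ 4.584×10⁴ N/C.

E ≈ 4.58×10⁴ N/C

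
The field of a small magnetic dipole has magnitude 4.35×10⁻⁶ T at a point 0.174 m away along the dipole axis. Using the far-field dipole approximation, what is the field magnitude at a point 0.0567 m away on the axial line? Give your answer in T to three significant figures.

B ≈ 1.26×10⁻⁴ T

Dipole fields scale as 1/r³ in the far field; the geometry is the same at both points.
B₂ = B₁ · (r₁/r₂)³ = 4.35×10⁻⁶ · (0.174/0.0567)³.
(r₁/r₂)³ = (3.069)³ = 28.9.
B₂ ≈ 1.257×10⁻⁴ T.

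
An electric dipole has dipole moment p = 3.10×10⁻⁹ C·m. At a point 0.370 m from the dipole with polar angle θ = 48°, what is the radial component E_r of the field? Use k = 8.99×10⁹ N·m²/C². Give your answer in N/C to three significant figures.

E_r ≈ 736 N/C

For a dipole, E_r = (2kp cosθ)/r³.
kp/r³ = (8.99×10⁹)(3.10×10⁻⁹)/(0.370)³ = 550.2 N/C.
E_r = 2·550.2·cos48° = 736.3 N/C.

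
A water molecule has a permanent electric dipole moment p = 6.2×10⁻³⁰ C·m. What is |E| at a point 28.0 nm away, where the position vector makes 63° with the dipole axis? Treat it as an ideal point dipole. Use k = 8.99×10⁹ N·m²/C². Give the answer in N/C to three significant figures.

At angle θ the dipole field magnitude is E = (kp/r³)·√(1 + 3cos²θ).
kp/r³ = (8.99×10⁹)(6.20×10⁻³⁰) / (2.80×10⁻⁸)³ = 2539 N/C.
√(1 + 3cos²63°) = √(1 + 3·0.2061) = √1.6183 ≈ 1.2721.
E ≈ 2539 × 1.272 = 3230 N/C.

E ≈ 3230 N/C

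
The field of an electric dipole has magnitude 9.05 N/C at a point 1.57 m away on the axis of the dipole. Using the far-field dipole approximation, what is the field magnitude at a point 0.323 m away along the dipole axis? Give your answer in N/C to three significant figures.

Dipole fields scale as 1/r³ in the far field; the geometry is the same at both points.
E₂ = E₁ · (r₁/r₂)³ = 9.05 · (1.57/0.323)³.
(r₁/r₂)³ = (4.861)³ = 114.8.
E₂ ≈ 1039 N/C.

E ≈ 1040 N/C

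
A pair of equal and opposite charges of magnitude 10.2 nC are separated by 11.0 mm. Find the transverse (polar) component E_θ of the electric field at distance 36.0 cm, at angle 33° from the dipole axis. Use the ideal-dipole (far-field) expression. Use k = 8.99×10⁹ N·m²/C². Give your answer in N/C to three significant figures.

E_θ ≈ 11.8 N/C

Dipole moment p = qd = (1.02×10⁻⁸ C)(0.0110 m) = 1.122×10⁻¹⁰ C·m.
For a dipole, E_θ = (kp sinθ)/r³.
kp/r³ = (8.99×10⁹)(1.122×10⁻¹⁰)/(0.360)³ = 21.62 N/C.
E_θ = 21.62·sin33° = 11.77 N/C.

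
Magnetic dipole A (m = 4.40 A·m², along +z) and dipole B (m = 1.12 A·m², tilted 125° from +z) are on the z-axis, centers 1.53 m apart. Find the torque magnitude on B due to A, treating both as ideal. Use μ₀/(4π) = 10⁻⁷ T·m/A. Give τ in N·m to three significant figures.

τ ≈ 2.25×10⁻⁷ N·m

Dipole B is on the axis of dipole A, so B₁ there is axial: B₁ = (μ₀/4π)·2m₁/r³ along +z.
B₁ = 2(10⁻⁷)(4.40)/(1.53)³ = 2.457×10⁻⁷ T.
τ = m₂ B₁ sinθ.
τ = (1.12)(2.457×10⁻⁷)·sin125° = 2.254×10⁻⁷ N·m.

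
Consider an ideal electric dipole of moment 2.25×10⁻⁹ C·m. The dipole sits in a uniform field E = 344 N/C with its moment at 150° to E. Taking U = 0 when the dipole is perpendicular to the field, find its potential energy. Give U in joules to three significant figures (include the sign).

U = −p·E = −pE cosθ.
U = −(2.25×10⁻⁹)(344)·cos150° = 6.703×10⁻⁷ J.

U ≈ 6.70×10⁻⁷ J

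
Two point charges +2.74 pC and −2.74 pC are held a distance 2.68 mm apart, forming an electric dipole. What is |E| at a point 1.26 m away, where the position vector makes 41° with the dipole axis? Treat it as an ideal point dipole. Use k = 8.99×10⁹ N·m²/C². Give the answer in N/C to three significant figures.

Dipole moment p = qd = (2.74×10⁻¹² C)(0.00268 m) = 7.343×10⁻¹⁵ C·m.
At angle θ the dipole field magnitude is E = (kp/r³)·√(1 + 3cos²θ).
kp/r³ = (8.99×10⁹)(7.343×10⁻¹⁵) / (1.26)³ = 3.300×10⁻⁵ N/C.
√(1 + 3cos²41°) = √(1 + 3·0.5696) = √2.7088 ≈ 1.6458.
E ≈ 3.300×10⁻⁵ × 1.646 = 5.431×10⁻⁵ N/C.

E ≈ 5.43×10⁻⁵ N/C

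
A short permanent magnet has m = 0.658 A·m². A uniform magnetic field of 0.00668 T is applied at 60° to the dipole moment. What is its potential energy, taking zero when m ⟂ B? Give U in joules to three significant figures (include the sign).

U ≈ -0.00220 J

U = −m·B = −mB cosθ.
U = −(0.658)(0.00668)·cos60° = -0.002198 J.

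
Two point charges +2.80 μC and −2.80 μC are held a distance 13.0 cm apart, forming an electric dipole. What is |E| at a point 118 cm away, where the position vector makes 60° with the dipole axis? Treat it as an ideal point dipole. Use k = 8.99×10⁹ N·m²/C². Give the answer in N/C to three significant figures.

Dipole moment p = qd = (2.80×10⁻⁶ C)(0.130 m) = 3.64×10⁻⁷ C·m.
At angle θ the dipole field magnitude is E = (kp/r³)·√(1 + 3cos²θ).
kp/r³ = (8.99×10⁹)(3.64×10⁻⁷) / (1.18)³ = 1992 N/C.
√(1 + 3cos²60°) = √(1 + 3·0.2500) = √1.7500 ≈ 1.3229.
E ≈ 1992 × 1.323 = 2635 N/C.

E ≈ 2630 N/C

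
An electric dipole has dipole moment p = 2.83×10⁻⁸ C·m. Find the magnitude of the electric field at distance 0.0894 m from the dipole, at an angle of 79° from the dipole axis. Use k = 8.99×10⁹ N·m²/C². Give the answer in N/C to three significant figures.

E ≈ 3.75×10⁵ N/C

At angle θ the dipole field magnitude is E = (kp/r³)·√(1 + 3cos²θ).
kp/r³ = (8.99×10⁹)(2.83×10⁻⁸) / (0.0894)³ = 3.561×10⁵ N/C.
√(1 + 3cos²79°) = √(1 + 3·0.0364) = √1.1092 ≈ 1.0532.
E ≈ 3.561×10⁵ × 1.053 = 3.750×10⁵ N/C.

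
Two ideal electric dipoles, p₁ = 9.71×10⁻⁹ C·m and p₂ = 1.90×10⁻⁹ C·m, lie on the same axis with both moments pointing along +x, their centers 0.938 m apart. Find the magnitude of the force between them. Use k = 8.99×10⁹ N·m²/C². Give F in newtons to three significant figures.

On-axis field of dipole 1 at distance r: E = 2kp₁/r³. Force on dipole 2 is F = p₂·dE/dr (gradient along axis).
dE/dr = −6kp₁/r⁴, so |F| = 6kp₁p₂/r⁴ (attractive for aligned moments).
F = 6(8.99×10⁹)(9.71×10⁻⁹)(1.90×10⁻⁹)/(0.938)⁴ = 1.286×10⁻⁶ N.

F ≈ 1.29×10⁻⁶ N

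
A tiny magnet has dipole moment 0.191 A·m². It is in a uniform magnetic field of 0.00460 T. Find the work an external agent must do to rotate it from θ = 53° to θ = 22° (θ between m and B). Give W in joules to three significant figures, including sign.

W ≈ -2.86×10⁻⁴ J

W_ext = ΔU = −mB cosθ₂ + mB cosθ₁ = mB(cosθ₁ − cosθ₂).
W = (0.191)(0.00460)·(cos53° − cos22°) = (8.786×10⁻⁴)·(-0.3254) = -2.859×10⁻⁴ J.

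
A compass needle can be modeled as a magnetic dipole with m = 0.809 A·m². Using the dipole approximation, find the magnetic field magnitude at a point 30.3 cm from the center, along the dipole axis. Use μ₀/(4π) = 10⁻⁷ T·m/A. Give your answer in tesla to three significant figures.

On axis B = (μ₀/4π)·2m/r³.
B = 2·(10⁻⁷)·(0.809) / (0.303)³ = 5.816×10⁻⁶ T.

B ≈ 5.82×10⁻⁶ T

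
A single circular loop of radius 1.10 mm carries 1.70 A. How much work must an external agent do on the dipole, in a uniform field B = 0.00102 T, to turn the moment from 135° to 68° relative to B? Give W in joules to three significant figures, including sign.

Magnetic moment m = IA = Iπa² = (1.70)·π·(0.00110)² = 6.462×10⁻⁶ A·m².
W_ext = ΔU = −mB cosθ₂ + mB cosθ₁ = mB(cosθ₁ − cosθ₂).
W = (6.462×10⁻⁶)(0.00102)·(cos135° − cos68°) = (6.591×10⁻⁹)·(-1.0817) = -7.130×10⁻⁹ J.

W ≈ -7.13×10⁻⁹ J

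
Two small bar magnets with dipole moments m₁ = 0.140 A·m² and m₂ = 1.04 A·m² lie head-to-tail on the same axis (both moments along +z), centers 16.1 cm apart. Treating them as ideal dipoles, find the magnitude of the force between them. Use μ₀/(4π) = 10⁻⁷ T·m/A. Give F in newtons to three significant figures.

F ≈ 1.30×10⁻⁴ N

On-axis B of dipole 1: B = (μ₀/4π)·2m₁/r³. Force on dipole 2: F = m₂·dB/dr.
dB/dr = −(μ₀/4π)·6m₁/r⁴, so |F| = (μ₀/4π)·6m₁m₂/r⁴.
F = 6(10⁻⁷)(0.140)(1.04)/(0.161)⁴ = 1.300×10⁻⁴ N.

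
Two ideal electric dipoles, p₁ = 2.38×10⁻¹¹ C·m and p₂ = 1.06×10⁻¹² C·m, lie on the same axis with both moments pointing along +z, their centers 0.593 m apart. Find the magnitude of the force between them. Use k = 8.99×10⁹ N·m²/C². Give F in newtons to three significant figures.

F ≈ 1.10×10⁻¹¹ N

On-axis field of dipole 1 at distance r: E = 2kp₁/r³. Force on dipole 2 is F = p₂·dE/dr (gradient along axis).
dE/dr = −6kp₁/r⁴, so |F| = 6kp₁p₂/r⁴ (attractive for aligned moments).
F = 6(8.99×10⁹)(2.38×10⁻¹¹)(1.06×10⁻¹²)/(0.593)⁴ = 1.100×10⁻¹¹ N.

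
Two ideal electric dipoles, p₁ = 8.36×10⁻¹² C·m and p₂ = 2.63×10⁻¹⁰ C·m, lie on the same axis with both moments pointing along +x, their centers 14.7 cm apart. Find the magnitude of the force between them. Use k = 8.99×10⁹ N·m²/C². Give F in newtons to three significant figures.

F ≈ 2.54×10⁻⁷ N

On-axis field of dipole 1 at distance r: E = 2kp₁/r³. Force on dipole 2 is F = p₂·dE/dr (gradient along axis).
dE/dr = −6kp₁/r⁴, so |F| = 6kp₁p₂/r⁴ (attractive for aligned moments).
F = 6(8.99×10⁹)(8.36×10⁻¹²)(2.63×10⁻¹⁰)/(0.147)⁴ = 2.540×10⁻⁷ N.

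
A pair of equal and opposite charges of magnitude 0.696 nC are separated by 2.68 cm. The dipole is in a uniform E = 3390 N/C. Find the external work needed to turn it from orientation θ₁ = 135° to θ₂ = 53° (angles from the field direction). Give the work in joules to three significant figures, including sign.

Dipole moment p = qd = (6.96×10⁻¹⁰ C)(0.0268 m) = 1.865×10⁻¹¹ C·m.
W_ext = ΔU = U(θ₂) − U(θ₁) = −pE cosθ₂ − (−pE cosθ₁) = pE(cosθ₁ − cosθ₂).
W = (1.865×10⁻¹¹)(3390)·(cos135° − cos53°) = (6.322×10⁻⁸)·(-1.3089) = -8.275×10⁻⁸ J.

W ≈ -8.28×10⁻⁸ J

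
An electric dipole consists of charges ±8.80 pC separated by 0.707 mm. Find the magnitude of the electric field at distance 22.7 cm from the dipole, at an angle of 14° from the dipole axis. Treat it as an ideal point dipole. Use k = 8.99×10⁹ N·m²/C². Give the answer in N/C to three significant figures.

E ≈ 0.00935 N/C

Dipole moment p = qd = (8.80×10⁻¹² C)(7.07×10⁻⁴ m) = 6.222×10⁻¹⁵ C·m.
At angle θ the dipole field magnitude is E = (kp/r³)·√(1 + 3cos²θ).
kp/r³ = (8.99×10⁹)(6.222×10⁻¹⁵) / (0.227)³ = 0.004782 N/C.
√(1 + 3cos²14°) = √(1 + 3·0.9415) = √3.8244 ≈ 1.9556.
E ≈ 0.004782 × 1.956 = 0.009352 N/C.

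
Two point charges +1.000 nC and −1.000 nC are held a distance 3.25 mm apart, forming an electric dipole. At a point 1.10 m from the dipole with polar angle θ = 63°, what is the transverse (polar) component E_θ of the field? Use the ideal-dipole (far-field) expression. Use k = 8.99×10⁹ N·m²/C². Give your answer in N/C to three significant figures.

E_θ ≈ 0.0196 N/C

Dipole moment p = qd = (1.00×10⁻⁹ C)(0.00325 m) = 3.25×10⁻¹² C·m.
For a dipole, E_θ = (kp sinθ)/r³.
kp/r³ = (8.99×10⁹)(3.25×10⁻¹²)/(1.10)³ = 0.02195 N/C.
E_θ = 0.02195·sin63° = 0.01956 N/C.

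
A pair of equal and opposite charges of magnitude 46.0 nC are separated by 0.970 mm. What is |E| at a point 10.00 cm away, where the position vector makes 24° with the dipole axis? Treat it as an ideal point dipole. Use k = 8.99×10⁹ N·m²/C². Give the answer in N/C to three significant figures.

E ≈ 751 N/C

Dipole moment p = qd = (4.60×10⁻⁸ C)(9.70×10⁻⁴ m) = 4.462×10⁻¹¹ C·m.
At angle θ the dipole field magnitude is E = (kp/r³)·√(1 + 3cos²θ).
kp/r³ = (8.99×10⁹)(4.462×10⁻¹¹) / (0.100)³ = 401.1 N/C.
√(1 + 3cos²24°) = √(1 + 3·0.8346) = √3.5037 ≈ 1.8718.
E ≈ 401.1 × 1.872 = 750.8 N/C.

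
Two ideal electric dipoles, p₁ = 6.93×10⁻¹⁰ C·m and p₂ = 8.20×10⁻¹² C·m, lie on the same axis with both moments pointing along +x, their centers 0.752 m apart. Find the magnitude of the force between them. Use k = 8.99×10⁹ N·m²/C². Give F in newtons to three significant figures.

On-axis field of dipole 1 at distance r: E = 2kp₁/r³. Force on dipole 2 is F = p₂·dE/dr (gradient along axis).
dE/dr = −6kp₁/r⁴, so |F| = 6kp₁p₂/r⁴ (attractive for aligned moments).
F = 6(8.99×10⁹)(6.93×10⁻¹⁰)(8.20×10⁻¹²)/(0.752)⁴ = 9.585×10⁻¹⁰ N.

F ≈ 9.58×10⁻¹⁰ N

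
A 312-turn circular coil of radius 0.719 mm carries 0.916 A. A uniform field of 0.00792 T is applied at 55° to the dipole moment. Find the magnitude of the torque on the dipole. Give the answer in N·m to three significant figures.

τ ≈ 3.01×10⁻⁶ N·m

m = NIA = NIπa² = 312·(0.916)·π·(7.19×10⁻⁴)² = 4.641×10⁻⁴ A·m².
Torque on a magnetic dipole: τ = mB sinθ.
τ = (4.641×10⁻⁴)(0.00792)·sin55° = 3.011×10⁻⁶ N·m.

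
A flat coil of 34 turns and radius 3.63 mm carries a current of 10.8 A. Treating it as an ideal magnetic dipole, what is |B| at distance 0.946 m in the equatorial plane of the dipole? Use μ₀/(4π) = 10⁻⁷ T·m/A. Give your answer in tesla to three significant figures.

B ≈ 1.80×10⁻⁹ T

m = NIA = NIπa² = 34·(10.8)·π·(0.00363)² = 0.0152 A·m².
In the equatorial plane B = (μ₀/4π)·m/r³ (half the axial value).
B = (10⁻⁷)·(0.0152) / (0.946)³ = 1.795×10⁻⁹ T.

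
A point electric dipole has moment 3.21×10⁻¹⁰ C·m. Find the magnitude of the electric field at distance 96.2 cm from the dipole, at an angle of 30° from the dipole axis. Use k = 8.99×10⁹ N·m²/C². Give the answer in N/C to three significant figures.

E ≈ 5.84 N/C

At angle θ the dipole field magnitude is E = (kp/r³)·√(1 + 3cos²θ).
kp/r³ = (8.99×10⁹)(3.21×10⁻¹⁰) / (0.962)³ = 3.241 N/C.
√(1 + 3cos²30°) = √(1 + 3·0.7500) = √3.2500 ≈ 1.8028.
E ≈ 3.241 × 1.803 = 5.844 N/C.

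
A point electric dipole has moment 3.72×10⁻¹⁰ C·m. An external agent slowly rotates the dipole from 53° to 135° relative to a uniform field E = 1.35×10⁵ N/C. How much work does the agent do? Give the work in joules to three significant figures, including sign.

W ≈ 6.57×10⁻⁵ J

W_ext = ΔU = U(θ₂) − U(θ₁) = −pE cosθ₂ − (−pE cosθ₁) = pE(cosθ₁ − cosθ₂).
W = (3.72×10⁻¹⁰)(1.35×10⁵)·(cos53° − cos135°) = (5.022×10⁻⁵)·(+1.3089) = 6.573×10⁻⁵ J.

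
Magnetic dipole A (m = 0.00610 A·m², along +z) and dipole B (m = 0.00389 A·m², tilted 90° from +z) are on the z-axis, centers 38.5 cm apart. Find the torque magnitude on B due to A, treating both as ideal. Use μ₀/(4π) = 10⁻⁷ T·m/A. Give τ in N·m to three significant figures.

Dipole B is on the axis of dipole A, so B₁ there is axial: B₁ = (μ₀/4π)·2m₁/r³ along +z.
B₁ = 2(10⁻⁷)(0.00610)/(0.385)³ = 2.138×10⁻⁸ T.
τ = m₂ B₁ sinθ.
τ = (0.00389)(2.138×10⁻⁸)·sin90° = 8.316×10⁻¹¹ N·m.

τ ≈ 8.32×10⁻¹¹ N·m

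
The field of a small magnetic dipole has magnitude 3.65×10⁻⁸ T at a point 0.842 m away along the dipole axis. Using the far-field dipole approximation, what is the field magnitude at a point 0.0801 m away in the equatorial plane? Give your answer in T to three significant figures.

B ≈ 2.12×10⁻⁵ T

Dipole fields scale as 1/r³ in the far field.
The axial field is twice the equatorial field at the same r, so the geometry factor is 1/2.
B₂ = B₁ · (1/2) · (r₁/r₂)³ = 3.65×10⁻⁸ · 0.5 · (0.842/0.0801)³.
(r₁/r₂)³ = (10.51)³ = 1162.
B₂ ≈ 2.120×10⁻⁵ T.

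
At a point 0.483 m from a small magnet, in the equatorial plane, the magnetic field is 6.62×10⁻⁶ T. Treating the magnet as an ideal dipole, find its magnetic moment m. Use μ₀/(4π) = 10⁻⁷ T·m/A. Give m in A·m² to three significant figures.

m ≈ 7.46 A·m²

In the equatorial plane B = (μ₀/4π)·m/r³, so m = Br³·4π/(μ₀).
m = (6.62×10⁻⁶)·(0.483)³ / (10⁻⁷) = 7.459 A·m².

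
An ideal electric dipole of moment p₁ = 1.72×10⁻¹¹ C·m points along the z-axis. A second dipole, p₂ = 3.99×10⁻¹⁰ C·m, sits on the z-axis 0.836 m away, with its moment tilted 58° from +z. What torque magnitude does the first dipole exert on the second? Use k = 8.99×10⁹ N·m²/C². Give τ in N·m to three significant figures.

The second dipole sits on the axis of the first, so the field there is axial: E₁ = 2kp₁/r³ along +z.
E₁ = 2(8.99×10⁹)(1.72×10⁻¹¹)/(0.836)³ = 0.5293 N/C.
Torque on the second dipole: τ = p₂ E₁ sinθ.
τ = (3.99×10⁻¹⁰)(0.5293)·sin58° = 1.791×10⁻¹⁰ N·m.

τ ≈ 1.79×10⁻¹⁰ N·m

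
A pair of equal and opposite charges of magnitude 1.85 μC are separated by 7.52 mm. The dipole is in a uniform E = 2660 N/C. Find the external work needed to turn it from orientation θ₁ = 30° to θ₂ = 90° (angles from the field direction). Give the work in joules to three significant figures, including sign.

W ≈ 3.20×10⁻⁵ J

Dipole moment p = qd = (1.85×10⁻⁶ C)(0.00752 m) = 1.391×10⁻⁸ C·m.
W_ext = ΔU = U(θ₂) − U(θ₁) = −pE cosθ₂ − (−pE cosθ₁) = pE(cosθ₁ − cosθ₂).
W = (1.391×10⁻⁸)(2660)·(cos30° − cos90°) = (3.700×10⁻⁵)·(+0.8660) = 3.204×10⁻⁵ J.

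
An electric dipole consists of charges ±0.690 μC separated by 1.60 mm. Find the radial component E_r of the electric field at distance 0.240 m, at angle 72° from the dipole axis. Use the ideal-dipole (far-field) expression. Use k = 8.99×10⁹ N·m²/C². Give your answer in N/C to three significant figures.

Dipole moment p = qd = (6.90×10⁻⁷ C)(0.00160 m) = 1.104×10⁻⁹ C·m.
For a dipole, E_r = (2kp cosθ)/r³.
kp/r³ = (8.99×10⁹)(1.104×10⁻⁹)/(0.240)³ = 718.0 N/C.
E_r = 2·718.0·cos72° = 443.7 N/C.

E_r ≈ 444 N/C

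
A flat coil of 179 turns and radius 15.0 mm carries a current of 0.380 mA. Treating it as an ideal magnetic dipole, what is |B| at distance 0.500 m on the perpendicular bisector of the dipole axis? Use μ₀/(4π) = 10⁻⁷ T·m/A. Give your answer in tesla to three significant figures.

m = NIA = NIπa² = 179·(3.80×10⁻⁴)·π·(0.0150)² = 4.808×10⁻⁵ A·m².
In the equatorial plane B = (μ₀/4π)·m/r³ (half the axial value).
B = (10⁻⁷)·(4.808×10⁻⁵) / (0.500)³ = 3.846×10⁻¹¹ T.

B ≈ 3.85×10⁻¹¹ T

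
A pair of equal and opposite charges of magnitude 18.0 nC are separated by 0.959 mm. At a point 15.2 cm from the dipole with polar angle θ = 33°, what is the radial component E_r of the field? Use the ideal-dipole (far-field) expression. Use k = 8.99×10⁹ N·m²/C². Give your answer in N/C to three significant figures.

Dipole moment p = qd = (1.80×10⁻⁸ C)(9.59×10⁻⁴ m) = 1.726×10⁻¹¹ C·m.
For a dipole, E_r = (2kp cosθ)/r³.
kp/r³ = (8.99×10⁹)(1.726×10⁻¹¹)/(0.152)³ = 44.18 N/C.
E_r = 2·44.18·cos33° = 74.11 N/C.

E_r ≈ 74.1 N/C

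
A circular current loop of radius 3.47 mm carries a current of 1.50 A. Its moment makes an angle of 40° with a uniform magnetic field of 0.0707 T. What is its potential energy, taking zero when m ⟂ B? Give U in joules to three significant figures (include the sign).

U ≈ -3.07×10⁻⁶ J

Magnetic moment m = IA = Iπa² = (1.50)·π·(0.00347)² = 5.674×10⁻⁵ A·m².
U = −m·B = −mB cosθ.
U = −(5.674×10⁻⁵)(0.0707)·cos40° = -3.073×10⁻⁶ J.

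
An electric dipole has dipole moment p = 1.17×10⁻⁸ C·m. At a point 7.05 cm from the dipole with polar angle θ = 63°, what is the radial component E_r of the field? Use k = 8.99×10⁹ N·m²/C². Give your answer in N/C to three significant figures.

E_r ≈ 2.73×10⁵ N/C

For a dipole, E_r = (2kp cosθ)/r³.
kp/r³ = (8.99×10⁹)(1.17×10⁻⁸)/(0.0705)³ = 3.002×10⁵ N/C.
E_r = 2·3.002×10⁵·cos63° = 2.726×10⁵ N/C.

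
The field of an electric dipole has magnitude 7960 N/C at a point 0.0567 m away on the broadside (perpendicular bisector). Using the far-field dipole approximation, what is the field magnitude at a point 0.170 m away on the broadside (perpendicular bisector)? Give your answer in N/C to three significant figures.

Dipole fields scale as 1/r³ in the far field; the geometry is the same at both points.
E₂ = E₁ · (r₁/r₂)³ = 7960 · (0.0567/0.170)³.
(r₁/r₂)³ = (0.3335)³ = 0.0371.
E₂ ≈ 295.3 N/C.

E ≈ 295 N/C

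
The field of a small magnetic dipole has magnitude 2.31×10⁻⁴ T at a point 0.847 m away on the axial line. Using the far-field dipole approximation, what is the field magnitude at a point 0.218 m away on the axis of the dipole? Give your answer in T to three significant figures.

Dipole fields scale as 1/r³ in the far field; the geometry is the same at both points.
B₂ = B₁ · (r₁/r₂)³ = 2.31×10⁻⁴ · (0.847/0.218)³.
(r₁/r₂)³ = (3.885)³ = 58.65.
B₂ ≈ 0.01355 T.

B ≈ 0.0135 T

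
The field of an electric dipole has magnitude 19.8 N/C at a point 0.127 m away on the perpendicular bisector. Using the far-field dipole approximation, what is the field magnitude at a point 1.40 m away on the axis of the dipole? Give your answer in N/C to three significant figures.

E ≈ 0.0296 N/C

Dipole fields scale as 1/r³ in the far field.
The axial field is twice the equatorial field at the same r, so the geometry factor is 2/1.
E₂ = E₁ · (2/1) · (r₁/r₂)³ = 19.8 · 2 · (0.127/1.40)³.
(r₁/r₂)³ = (0.09071)³ = 0.0007465.
E₂ ≈ 0.02956 N/C.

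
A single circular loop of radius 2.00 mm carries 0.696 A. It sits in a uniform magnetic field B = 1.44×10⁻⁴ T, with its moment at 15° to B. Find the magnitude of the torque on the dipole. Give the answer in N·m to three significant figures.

Magnetic moment m = IA = Iπa² = (0.696)·π·(0.00200)² = 8.746×10⁻⁶ A·m².
Torque on a magnetic dipole: τ = mB sinθ.
τ = (8.746×10⁻⁶)(1.44×10⁻⁴)·sin15° = 3.260×10⁻¹⁰ N·m.

τ ≈ 3.26×10⁻¹⁰ N·m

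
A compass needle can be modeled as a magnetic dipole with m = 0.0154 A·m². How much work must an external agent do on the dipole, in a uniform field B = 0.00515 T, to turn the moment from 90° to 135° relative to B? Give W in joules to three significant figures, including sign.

W ≈ 5.61×10⁻⁵ J

W_ext = ΔU = −mB cosθ₂ + mB cosθ₁ = mB(cosθ₁ − cosθ₂).
W = (0.0154)(0.00515)·(cos90° − cos135°) = (7.931×10⁻⁵)·(+0.7071) = 5.608×10⁻⁵ J.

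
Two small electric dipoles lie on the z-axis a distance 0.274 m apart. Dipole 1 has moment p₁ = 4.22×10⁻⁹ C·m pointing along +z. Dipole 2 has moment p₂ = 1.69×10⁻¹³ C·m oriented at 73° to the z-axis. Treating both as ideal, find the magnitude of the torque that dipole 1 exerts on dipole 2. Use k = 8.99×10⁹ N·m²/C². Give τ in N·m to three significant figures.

The second dipole sits on the axis of the first, so the field there is axial: E₁ = 2kp₁/r³ along +z.
E₁ = 2(8.99×10⁹)(4.22×10⁻⁹)/(0.274)³ = 3689 N/C.
Torque on the second dipole: τ = p₂ E₁ sinθ.
τ = (1.69×10⁻¹³)(3689)·sin73° = 5.961×10⁻¹⁰ N·m.

τ ≈ 5.96×10⁻¹⁰ N·m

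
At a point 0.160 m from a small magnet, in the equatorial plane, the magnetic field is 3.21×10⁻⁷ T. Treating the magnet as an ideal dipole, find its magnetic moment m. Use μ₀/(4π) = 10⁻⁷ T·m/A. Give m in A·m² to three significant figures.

m ≈ 0.0131 A·m²

In the equatorial plane B = (μ₀/4π)·m/r³, so m = Br³·4π/(μ₀).
m = (3.21×10⁻⁷)·(0.160)³ / (10⁻⁷) = 0.01315 A·m².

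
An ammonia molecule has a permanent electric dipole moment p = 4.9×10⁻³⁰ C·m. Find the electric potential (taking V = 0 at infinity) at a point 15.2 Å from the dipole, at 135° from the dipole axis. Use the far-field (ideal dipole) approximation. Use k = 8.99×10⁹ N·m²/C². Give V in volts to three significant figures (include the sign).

The dipole potential is V = kp cosθ / r².
V = (8.99×10⁹)(4.90×10⁻³⁰)·cos135° / (1.52×10⁻⁹)² = -0.01348 V.

V ≈ -0.0135 V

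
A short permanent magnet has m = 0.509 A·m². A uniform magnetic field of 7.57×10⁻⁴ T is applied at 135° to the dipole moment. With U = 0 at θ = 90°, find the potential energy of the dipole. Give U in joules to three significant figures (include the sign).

U ≈ 2.72×10⁻⁴ J

U = −m·B = −mB cosθ.
U = −(0.509)(7.57×10⁻⁴)·cos135° = 2.725×10⁻⁴ J.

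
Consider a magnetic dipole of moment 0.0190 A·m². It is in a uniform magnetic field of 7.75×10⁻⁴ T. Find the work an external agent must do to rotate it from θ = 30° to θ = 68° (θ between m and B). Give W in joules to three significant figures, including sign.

W_ext = ΔU = −mB cosθ₂ + mB cosθ₁ = mB(cosθ₁ − cosθ₂).
W = (0.0190)(7.75×10⁻⁴)·(cos30° − cos68°) = (1.472×10⁻⁵)·(+0.4914) = 7.236×10⁻⁶ J.

W ≈ 7.24×10⁻⁶ J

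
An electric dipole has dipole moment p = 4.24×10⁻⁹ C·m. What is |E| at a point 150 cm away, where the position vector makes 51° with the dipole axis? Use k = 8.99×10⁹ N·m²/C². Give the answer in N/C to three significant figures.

E ≈ 16.7 N/C

At angle θ the dipole field magnitude is E = (kp/r³)·√(1 + 3cos²θ).
kp/r³ = (8.99×10⁹)(4.24×10⁻⁹) / (1.50)³ = 11.29 N/C.
√(1 + 3cos²51°) = √(1 + 3·0.3960) = √2.1881 ≈ 1.4792.
E ≈ 11.29 × 1.479 = 16.71 N/C.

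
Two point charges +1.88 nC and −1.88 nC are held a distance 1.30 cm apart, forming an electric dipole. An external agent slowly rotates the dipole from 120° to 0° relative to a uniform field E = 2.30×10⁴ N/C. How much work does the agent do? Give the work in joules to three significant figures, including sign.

W ≈ -8.43×10⁻⁷ J

Dipole moment p = qd = (1.88×10⁻⁹ C)(0.0130 m) = 2.444×10⁻¹¹ C·m.
W_ext = ΔU = U(θ₂) − U(θ₁) = −pE cosθ₂ − (−pE cosθ₁) = pE(cosθ₁ − cosθ₂).
W = (2.444×10⁻¹¹)(2.30×10⁴)·(cos120° − cos0°) = (5.621×10⁻⁷)·(-1.5000) = -8.432×10⁻⁷ J.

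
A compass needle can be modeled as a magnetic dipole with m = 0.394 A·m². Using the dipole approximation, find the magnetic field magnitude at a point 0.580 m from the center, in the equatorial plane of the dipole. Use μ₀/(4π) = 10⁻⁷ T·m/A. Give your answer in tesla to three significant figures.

B ≈ 2.02×10⁻⁷ T

In the equatorial plane B = (μ₀/4π)·m/r³ (half the axial value).
B = (10⁻⁷)·(0.394) / (0.580)³ = 2.019×10⁻⁷ T.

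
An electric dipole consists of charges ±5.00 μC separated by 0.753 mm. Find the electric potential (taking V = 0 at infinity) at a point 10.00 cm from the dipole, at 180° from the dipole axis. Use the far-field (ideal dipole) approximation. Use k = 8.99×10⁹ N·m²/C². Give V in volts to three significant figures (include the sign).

Dipole moment p = qd = (5.00×10⁻⁶ C)(7.53×10⁻⁴ m) = 3.765×10⁻⁹ C·m.
The dipole potential is V = kp cosθ / r².
V = (8.99×10⁹)(3.765×10⁻⁹)·cos180° / (0.100)² = -3385 V.

V ≈ -3380 V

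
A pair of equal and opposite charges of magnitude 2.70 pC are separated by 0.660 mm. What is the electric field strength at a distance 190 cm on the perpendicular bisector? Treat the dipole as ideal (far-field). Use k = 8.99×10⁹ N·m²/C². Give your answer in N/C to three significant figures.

Dipole moment p = qd = (2.70×10⁻¹² C)(6.60×10⁻⁴ m) = 1.782×10⁻¹⁵ C·m.
On the perpendicular bisector E = kp/r³ (half the axial value at the same distance).
E = (8.99×10⁹)(1.782×10⁻¹⁵) / (1.90)³ = 2.336×10⁻⁶ N/C.

E ≈ 2.34×10⁻⁶ N/C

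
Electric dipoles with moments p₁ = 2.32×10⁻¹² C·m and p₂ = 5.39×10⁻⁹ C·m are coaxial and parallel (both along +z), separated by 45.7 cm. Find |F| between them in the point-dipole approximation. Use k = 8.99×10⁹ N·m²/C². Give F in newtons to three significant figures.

F ≈ 1.55×10⁻⁸ N

On-axis field of dipole 1 at distance r: E = 2kp₁/r³. Force on dipole 2 is F = p₂·dE/dr (gradient along axis).
dE/dr = −6kp₁/r⁴, so |F| = 6kp₁p₂/r⁴ (attractive for aligned moments).
F = 6(8.99×10⁹)(2.32×10⁻¹²)(5.39×10⁻⁹)/(0.457)⁴ = 1.546×10⁻⁸ N.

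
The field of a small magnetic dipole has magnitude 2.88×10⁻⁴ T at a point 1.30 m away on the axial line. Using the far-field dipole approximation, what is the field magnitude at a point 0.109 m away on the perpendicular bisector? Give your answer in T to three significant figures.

Dipole fields scale as 1/r³ in the far field.
The axial field is twice the equatorial field at the same r, so the geometry factor is 1/2.
B₂ = B₁ · (1/2) · (r₁/r₂)³ = 2.88×10⁻⁴ · 0.5 · (1.30/0.109)³.
(r₁/r₂)³ = (11.93)³ = 1696.
B₂ ≈ 0.2443 T.

B ≈ 0.244 T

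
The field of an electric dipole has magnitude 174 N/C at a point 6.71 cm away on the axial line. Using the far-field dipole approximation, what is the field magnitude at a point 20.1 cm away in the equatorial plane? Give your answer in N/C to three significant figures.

E ≈ 3.24 N/C

Dipole fields scale as 1/r³ in the far field.
The axial field is twice the equatorial field at the same r, so the geometry factor is 1/2.
E₂ = E₁ · (1/2) · (r₁/r₂)³ = 174 · 0.5 · (6.71/20.1)³.
(r₁/r₂)³ = (0.3338)³ = 0.0372.
E₂ ≈ 3.237 N/C.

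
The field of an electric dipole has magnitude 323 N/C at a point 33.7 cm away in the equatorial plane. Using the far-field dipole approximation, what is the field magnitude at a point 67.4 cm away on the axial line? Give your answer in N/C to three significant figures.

Dipole fields scale as 1/r³ in the far field.
The axial field is twice the equatorial field at the same r, so the geometry factor is 2/1.
E₂ = E₁ · (2/1) · (r₁/r₂)³ = 323 · 2 · (33.7/67.4)³.
(r₁/r₂)³ = (0.5)³ = 0.125.
E₂ ≈ 80.75 N/C.

E ≈ 80.8 N/C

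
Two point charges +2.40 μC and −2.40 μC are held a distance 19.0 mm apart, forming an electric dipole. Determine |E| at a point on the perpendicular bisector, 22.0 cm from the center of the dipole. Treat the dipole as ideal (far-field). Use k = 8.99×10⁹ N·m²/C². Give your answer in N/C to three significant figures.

Dipole moment p = qd = (2.40×10⁻⁶ C)(0.0190 m) = 4.56×10⁻⁸ C·m.
In the equatorial plane E = kp/r³.
E = (8.99×10⁹)(4.56×10⁻⁸) / (0.220)³ = 3.850×10⁴ N/C.

E ≈ 3.85×10⁴ N/C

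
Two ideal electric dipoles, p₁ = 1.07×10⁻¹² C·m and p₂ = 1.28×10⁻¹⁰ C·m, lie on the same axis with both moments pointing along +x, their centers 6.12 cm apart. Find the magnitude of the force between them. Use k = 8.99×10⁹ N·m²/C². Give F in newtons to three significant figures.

On-axis field of dipole 1 at distance r: E = 2kp₁/r³. Force on dipole 2 is F = p₂·dE/dr (gradient along axis).
dE/dr = −6kp₁/r⁴, so |F| = 6kp₁p₂/r⁴ (attractive for aligned moments).
F = 6(8.99×10⁹)(1.07×10⁻¹²)(1.28×10⁻¹⁰)/(0.0612)⁴ = 5.266×10⁻⁷ N.

F ≈ 5.27×10⁻⁷ N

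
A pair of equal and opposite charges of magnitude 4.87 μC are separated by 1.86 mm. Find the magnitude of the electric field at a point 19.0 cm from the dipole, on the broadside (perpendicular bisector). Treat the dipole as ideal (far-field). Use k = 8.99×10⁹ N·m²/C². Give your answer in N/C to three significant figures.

E ≈ 1.19×10⁴ N/C

Dipole moment p = qd = (4.87×10⁻⁶ C)(0.00186 m) = 9.058×10⁻⁹ C·m.
On the perpendicular bisector E = kp/r³ (half the axial value at the same distance).
E = (8.99×10⁹)(9.058×10⁻⁹) / (0.190)³ = 1.187×10⁴ N/C.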